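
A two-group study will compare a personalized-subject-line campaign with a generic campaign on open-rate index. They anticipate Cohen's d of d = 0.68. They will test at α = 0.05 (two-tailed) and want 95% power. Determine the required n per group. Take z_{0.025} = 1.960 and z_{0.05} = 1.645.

For two independent groups with equal n: n = 2·((z_{α/2} + z_β) / d)².
z_{α/2} + z_β = 1.960 + 1.645 = 3.605.
n = 2 × (3.605 / 0.68)² = 2 × 5.301² = 2 × 28.11 = 56.2.
Round up to the next whole participant.

n = 57 per group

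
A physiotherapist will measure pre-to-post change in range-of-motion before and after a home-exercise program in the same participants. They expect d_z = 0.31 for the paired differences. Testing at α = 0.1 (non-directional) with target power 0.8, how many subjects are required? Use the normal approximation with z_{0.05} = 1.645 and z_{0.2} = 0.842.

n = 65 pairs

For a paired (one-sample on differences) test: n = ((z_{α/2} + z_β) / d)².
z_{α/2} + z_β = 1.645 + 0.842 = 2.487.
n = (2.487 / 0.31)² = 8.023² = 64.36.
Round up.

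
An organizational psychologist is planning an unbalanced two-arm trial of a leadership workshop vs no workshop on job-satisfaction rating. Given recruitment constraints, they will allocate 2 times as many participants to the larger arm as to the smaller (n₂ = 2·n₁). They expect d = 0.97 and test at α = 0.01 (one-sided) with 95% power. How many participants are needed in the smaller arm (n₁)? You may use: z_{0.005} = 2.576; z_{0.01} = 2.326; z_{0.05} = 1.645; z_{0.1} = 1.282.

With allocation ratio k = n₂/n₁ = 2, Var(x̄₁−x̄₂) = σ²(1/n₁ + 1/(k·n₁)) = σ²·(k+1)/(k·n₁).
So n₁ = (1 + 1/k)·((z_{α} + z_β)/d)² = 1.500 × (3.971/0.97)².
n₁ = 1.500 × 16.76 = 25.1.
Round up: n₁ = 26, giving n₂ = 2 × 26 = 52.

n₁ = 26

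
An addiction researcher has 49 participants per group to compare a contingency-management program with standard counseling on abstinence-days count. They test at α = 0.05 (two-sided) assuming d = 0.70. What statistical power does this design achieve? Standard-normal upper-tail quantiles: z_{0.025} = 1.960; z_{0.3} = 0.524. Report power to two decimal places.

For two equal groups, power = Φ(d·√(n/2) − z_{α/2}).
d·√(n/2) = 0.70 × √(49/2) = 0.70 × 4.950 = 3.465.
z_β = 3.465 − 1.960 = 1.505.
Power = Φ(1.505) = 0.934.

power ≈ 0.93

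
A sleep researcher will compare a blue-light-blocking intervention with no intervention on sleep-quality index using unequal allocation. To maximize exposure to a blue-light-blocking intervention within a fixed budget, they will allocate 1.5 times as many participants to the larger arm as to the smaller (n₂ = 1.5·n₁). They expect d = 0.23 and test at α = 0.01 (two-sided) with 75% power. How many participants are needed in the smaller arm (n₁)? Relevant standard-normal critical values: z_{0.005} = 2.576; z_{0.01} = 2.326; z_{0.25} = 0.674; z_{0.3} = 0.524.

n₁ = 333

With allocation ratio k = n₂/n₁ = 1.5, Var(x̄₁−x̄₂) = σ²(1/n₁ + 1/(k·n₁)) = σ²·(k+1)/(k·n₁).
So n₁ = (1 + 1/k)·((z_{α/2} + z_β)/d)² = 1.667 × (3.250/0.23)².
n₁ = 1.667 × 199.67 = 332.8.
Round up: n₁ = 333, giving n₂ = ⌈1.5 × 333⌉ = ⌈499.5⌉ = 500.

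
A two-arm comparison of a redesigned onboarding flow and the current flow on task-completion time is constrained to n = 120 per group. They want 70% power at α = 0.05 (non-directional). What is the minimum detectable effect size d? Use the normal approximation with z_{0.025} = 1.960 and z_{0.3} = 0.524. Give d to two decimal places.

d_min ≈ 0.32

For two independent groups of n = 120 each: d_min = (z_{α/2} + z_β)·√(2/n).
z-sum = 1.960 + 0.524 = 2.484.
d_min = 2.484 × √(2/120) = 2.484 × 0.1291 = 0.321.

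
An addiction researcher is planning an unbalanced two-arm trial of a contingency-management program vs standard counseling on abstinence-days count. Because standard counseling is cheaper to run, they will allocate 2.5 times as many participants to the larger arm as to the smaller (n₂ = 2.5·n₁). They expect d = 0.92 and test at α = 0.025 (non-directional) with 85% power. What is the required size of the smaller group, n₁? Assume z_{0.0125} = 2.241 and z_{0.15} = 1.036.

With allocation ratio k = n₂/n₁ = 2.5, Var(x̄₁−x̄₂) = σ²(1/n₁ + 1/(k·n₁)) = σ²·(k+1)/(k·n₁).
So n₁ = (1 + 1/k)·((z_{α/2} + z_β)/d)² = 1.400 × (3.277/0.92)².
n₁ = 1.400 × 12.69 = 17.8.
Round up: n₁ = 18, giving n₂ = 2.5 × 18 = 45.

n₁ = 18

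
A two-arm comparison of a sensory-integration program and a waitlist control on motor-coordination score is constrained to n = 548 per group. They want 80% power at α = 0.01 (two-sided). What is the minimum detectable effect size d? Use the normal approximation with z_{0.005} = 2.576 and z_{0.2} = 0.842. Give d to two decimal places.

d_min ≈ 0.21

For two independent groups of n = 548 each: d_min = (z_{α/2} + z_β)·√(2/n).
z-sum = 2.576 + 0.842 = 3.418.
d_min = 3.418 × √(2/548) = 3.418 × 0.0604 = 0.206.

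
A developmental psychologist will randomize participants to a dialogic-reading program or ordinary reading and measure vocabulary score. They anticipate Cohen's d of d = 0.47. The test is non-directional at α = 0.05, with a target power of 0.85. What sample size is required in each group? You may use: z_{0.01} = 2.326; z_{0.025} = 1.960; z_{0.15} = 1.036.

For two independent groups with equal n: n = 2·((z_{α/2} + z_β) / d)².
z_{α/2} + z_β = 1.960 + 1.036 = 2.996.
n = 2 × (2.996 / 0.47)² = 2 × 6.374² = 2 × 40.63 = 81.3.
Round up to the next whole participant.

n = 82 per group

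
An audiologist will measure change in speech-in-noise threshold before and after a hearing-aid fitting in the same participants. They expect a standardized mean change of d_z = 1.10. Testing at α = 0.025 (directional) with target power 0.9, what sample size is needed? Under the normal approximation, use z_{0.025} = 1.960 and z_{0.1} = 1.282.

n = 9 pairs

For a paired (one-sample on differences) test: n = ((z_{α} + z_β) / d)².
z_{α} + z_β = 1.960 + 1.282 = 3.242.
n = (3.242 / 1.10)² = 2.947² = 8.69.
Round up.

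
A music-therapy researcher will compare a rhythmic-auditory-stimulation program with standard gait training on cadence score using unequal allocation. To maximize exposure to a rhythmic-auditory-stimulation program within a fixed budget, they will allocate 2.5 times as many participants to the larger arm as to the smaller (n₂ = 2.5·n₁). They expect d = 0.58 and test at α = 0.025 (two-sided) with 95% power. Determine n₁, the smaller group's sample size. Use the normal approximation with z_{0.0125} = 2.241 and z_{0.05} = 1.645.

With allocation ratio k = n₂/n₁ = 2.5, Var(x̄₁−x̄₂) = σ²(1/n₁ + 1/(k·n₁)) = σ²·(k+1)/(k·n₁).
So n₁ = (1 + 1/k)·((z_{α/2} + z_β)/d)² = 1.400 × (3.886/0.58)².
n₁ = 1.400 × 44.89 = 62.8.
Round up: n₁ = 63, giving n₂ = ⌈2.5 × 63⌉ = ⌈157.5⌉ = 158.

n₁ = 63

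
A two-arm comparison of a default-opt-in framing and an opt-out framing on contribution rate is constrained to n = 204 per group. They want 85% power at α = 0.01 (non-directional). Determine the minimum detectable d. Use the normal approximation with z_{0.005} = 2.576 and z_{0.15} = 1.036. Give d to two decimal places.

For two independent groups of n = 204 each: d_min = (z_{α/2} + z_β)·√(2/n).
z-sum = 2.576 + 1.036 = 3.612.
d_min = 3.612 × √(2/204) = 3.612 × 0.0990 = 0.358.

d_min ≈ 0.36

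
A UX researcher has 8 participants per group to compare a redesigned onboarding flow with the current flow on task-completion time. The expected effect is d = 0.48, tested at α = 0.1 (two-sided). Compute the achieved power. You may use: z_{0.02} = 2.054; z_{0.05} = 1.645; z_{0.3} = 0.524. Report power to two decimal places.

power ≈ 0.25

For two equal groups, power = Φ(d·√(n/2) − z_{α/2}).
d·√(n/2) = 0.48 × √(8/2) = 0.48 × 2.000 = 0.960.
z_β = 0.960 − 1.645 = -0.685.
Power = Φ(-0.685) = 0.247.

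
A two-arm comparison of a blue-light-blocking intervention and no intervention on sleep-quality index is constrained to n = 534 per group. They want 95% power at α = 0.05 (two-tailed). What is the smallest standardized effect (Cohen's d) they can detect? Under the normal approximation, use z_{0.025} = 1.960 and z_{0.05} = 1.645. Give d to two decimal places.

For two independent groups of n = 534 each: d_min = (z_{α/2} + z_β)·√(2/n).
z-sum = 1.960 + 1.645 = 3.605.
d_min = 3.605 × √(2/534) = 3.605 × 0.0612 = 0.221.

d_min ≈ 0.22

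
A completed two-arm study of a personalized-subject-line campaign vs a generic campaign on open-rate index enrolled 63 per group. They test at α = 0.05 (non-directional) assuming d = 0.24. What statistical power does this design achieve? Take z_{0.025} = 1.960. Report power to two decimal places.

For two equal groups, power = Φ(d·√(n/2) − z_{α/2}).
d·√(n/2) = 0.24 × √(63/2) = 0.24 × 5.612 = 1.347.
z_β = 1.347 − 1.960 = -0.613.
Power = Φ(-0.613) = 0.270.

power ≈ 0.27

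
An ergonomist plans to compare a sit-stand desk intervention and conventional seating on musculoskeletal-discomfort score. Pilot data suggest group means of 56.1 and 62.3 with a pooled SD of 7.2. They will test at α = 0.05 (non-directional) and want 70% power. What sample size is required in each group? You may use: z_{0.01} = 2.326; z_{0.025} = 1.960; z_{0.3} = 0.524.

n = 17 per group

Cohen's d = |M₁ − M₂| / SD_pooled = |56.1 − 62.3| / 7.2 = 6.2 / 7.2 = 0.861.
For two independent groups with equal n: n = 2·((z_{α/2} + z_β) / d)².
z_{α/2} + z_β = 1.960 + 0.524 = 2.484.
n = 2 × (2.484 / 0.861)² = 2 × 2.885² = 2 × 8.32 = 16.6.
Round up to the next whole participant.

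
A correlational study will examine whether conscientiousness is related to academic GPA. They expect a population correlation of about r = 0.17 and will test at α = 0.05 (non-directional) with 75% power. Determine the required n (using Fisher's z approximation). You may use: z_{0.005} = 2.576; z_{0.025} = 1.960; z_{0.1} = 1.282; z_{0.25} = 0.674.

Fisher's z: C = ½·ln((1+r)/(1−r)) = ½·ln(1.4096) = 0.1717.
n = ((z_{α/2} + z_β)/C)² + 3.
(1.960 + 0.674) / 0.1717 = 2.634 / 0.1717 = 15.341.
n = 15.341² + 3 = 235.34 + 3 = 238.3.
Round up.

n = 239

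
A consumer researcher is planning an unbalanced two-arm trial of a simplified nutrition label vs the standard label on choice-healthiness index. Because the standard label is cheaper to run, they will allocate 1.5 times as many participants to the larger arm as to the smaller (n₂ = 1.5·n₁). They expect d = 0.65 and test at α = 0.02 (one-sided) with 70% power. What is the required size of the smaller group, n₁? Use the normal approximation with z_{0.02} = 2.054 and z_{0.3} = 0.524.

n₁ = 27

With allocation ratio k = n₂/n₁ = 1.5, Var(x̄₁−x̄₂) = σ²(1/n₁ + 1/(k·n₁)) = σ²·(k+1)/(k·n₁).
So n₁ = (1 + 1/k)·((z_{α} + z_β)/d)² = 1.667 × (2.578/0.65)².
n₁ = 1.667 × 15.73 = 26.2.
Round up: n₁ = 27, giving n₂ = ⌈1.5 × 27⌉ = ⌈40.5⌉ = 41.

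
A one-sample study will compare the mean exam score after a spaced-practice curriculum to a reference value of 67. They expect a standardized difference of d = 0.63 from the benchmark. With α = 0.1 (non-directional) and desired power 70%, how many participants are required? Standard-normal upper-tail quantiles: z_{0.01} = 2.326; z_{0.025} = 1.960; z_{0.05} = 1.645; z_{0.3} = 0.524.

n = 12

For a one-sample test: n = ((z_{α/2} + z_β) / d)².
z_{α/2} + z_β = 1.645 + 0.524 = 2.169.
n = (2.169 / 0.63)² = 3.443² = 11.85.
Round up.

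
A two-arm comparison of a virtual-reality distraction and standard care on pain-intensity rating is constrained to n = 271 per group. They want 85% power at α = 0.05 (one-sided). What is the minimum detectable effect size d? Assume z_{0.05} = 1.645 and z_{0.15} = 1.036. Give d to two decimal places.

For two independent groups of n = 271 each: d_min = (z_{α} + z_β)·√(2/n).
z-sum = 1.645 + 1.036 = 2.681.
d_min = 2.681 × √(2/271) = 2.681 × 0.0859 = 0.230.

d_min ≈ 0.23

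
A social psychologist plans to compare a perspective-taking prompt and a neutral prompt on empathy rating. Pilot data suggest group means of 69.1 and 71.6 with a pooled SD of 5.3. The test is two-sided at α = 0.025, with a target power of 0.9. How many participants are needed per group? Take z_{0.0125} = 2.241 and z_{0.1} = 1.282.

n = 112 per group

Cohen's d = |M₁ − M₂| / SD_pooled = |69.1 − 71.6| / 5.3 = 2.5 / 5.3 = 0.472.
For two independent groups with equal n: n = 2·((z_{α/2} + z_β) / d)².
z_{α/2} + z_β = 2.241 + 1.282 = 3.523.
n = 2 × (3.523 / 0.472)² = 2 × 7.464² = 2 × 55.71 = 111.4.
Round up to the next whole participant.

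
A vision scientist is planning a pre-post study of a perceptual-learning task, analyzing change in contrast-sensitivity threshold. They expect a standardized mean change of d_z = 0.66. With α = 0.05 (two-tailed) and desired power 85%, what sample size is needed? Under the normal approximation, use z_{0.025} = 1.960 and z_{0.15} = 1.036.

n = 21 pairs

For a paired (one-sample on differences) test: n = ((z_{α/2} + z_β) / d)².
z_{α/2} + z_β = 1.960 + 1.036 = 2.996.
n = (2.996 / 0.66)² = 4.539² = 20.61.
Round up.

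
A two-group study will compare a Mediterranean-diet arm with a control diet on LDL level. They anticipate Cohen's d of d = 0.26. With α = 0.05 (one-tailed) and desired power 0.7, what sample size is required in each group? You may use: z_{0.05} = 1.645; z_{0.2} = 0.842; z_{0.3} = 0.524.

n = 140 per group

For two independent groups with equal n: n = 2·((z_{α} + z_β) / d)².
z_{α} + z_β = 1.645 + 0.524 = 2.169.
n = 2 × (2.169 / 0.26)² = 2 × 8.342² = 2 × 69.59 = 139.2.
Round up to the next whole participant.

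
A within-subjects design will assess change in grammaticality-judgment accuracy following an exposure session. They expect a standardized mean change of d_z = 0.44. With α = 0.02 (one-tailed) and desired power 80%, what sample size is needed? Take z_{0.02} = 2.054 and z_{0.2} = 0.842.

n = 44 pairs

For a paired (one-sample on differences) test: n = ((z_{α} + z_β) / d)².
z_{α} + z_β = 2.054 + 0.842 = 2.896.
n = (2.896 / 0.44)² = 6.582² = 43.32.
Round up.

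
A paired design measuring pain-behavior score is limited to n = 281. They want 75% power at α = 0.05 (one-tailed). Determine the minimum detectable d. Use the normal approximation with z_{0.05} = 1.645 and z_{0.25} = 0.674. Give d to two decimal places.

d_min ≈ 0.14

For a single sample (or paired design) of n = 281: d_min = (z_{α} + z_β)/√n.
z-sum = 1.645 + 0.674 = 2.319.
d_min = 2.319 / √281 = 2.319 / 16.763 = 0.138.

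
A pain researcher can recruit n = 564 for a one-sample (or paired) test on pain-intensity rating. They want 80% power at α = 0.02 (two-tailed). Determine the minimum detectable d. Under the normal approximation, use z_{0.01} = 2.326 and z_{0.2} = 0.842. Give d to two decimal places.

For a single sample (or paired design) of n = 564: d_min = (z_{α/2} + z_β)/√n.
z-sum = 2.326 + 0.842 = 3.168.
d_min = 3.168 / √564 = 3.168 / 23.749 = 0.133.

d_min ≈ 0.13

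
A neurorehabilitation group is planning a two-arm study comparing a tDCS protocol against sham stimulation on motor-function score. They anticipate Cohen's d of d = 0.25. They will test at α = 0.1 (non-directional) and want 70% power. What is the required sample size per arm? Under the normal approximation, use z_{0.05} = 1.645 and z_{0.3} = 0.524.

For two independent groups with equal n: n = 2·((z_{α/2} + z_β) / d)².
z_{α/2} + z_β = 1.645 + 0.524 = 2.169.
n = 2 × (2.169 / 0.25)² = 2 × 8.676² = 2 × 75.27 = 150.5.
Round up to the next whole participant.

n = 151 per group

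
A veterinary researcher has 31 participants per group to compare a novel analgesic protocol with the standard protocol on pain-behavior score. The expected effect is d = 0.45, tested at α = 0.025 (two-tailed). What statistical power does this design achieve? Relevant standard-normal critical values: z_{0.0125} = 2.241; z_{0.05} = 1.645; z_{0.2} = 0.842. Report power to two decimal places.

For two equal groups, power = Φ(d·√(n/2) − z_{α/2}).
d·√(n/2) = 0.45 × √(31/2) = 0.45 × 3.937 = 1.772.
z_β = 1.772 − 2.241 = -0.469.
Power = Φ(-0.469) = 0.319.

power ≈ 0.32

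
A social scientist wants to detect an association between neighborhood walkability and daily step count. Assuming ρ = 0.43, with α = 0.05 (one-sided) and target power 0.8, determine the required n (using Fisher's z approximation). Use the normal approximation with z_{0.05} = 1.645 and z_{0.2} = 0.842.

n = 33

Fisher's z: C = ½·ln((1+r)/(1−r)) = ½·ln(2.5088) = 0.4599.
n = ((z_{α} + z_β)/C)² + 3.
(1.645 + 0.842) / 0.4599 = 2.487 / 0.4599 = 5.408.
n = 5.408² + 3 = 29.24 + 3 = 32.2.
Round up.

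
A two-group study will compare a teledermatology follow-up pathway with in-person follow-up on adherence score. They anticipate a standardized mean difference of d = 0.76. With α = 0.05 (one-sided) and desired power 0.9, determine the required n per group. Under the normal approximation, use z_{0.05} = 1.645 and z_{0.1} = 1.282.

n = 30 per group

For two independent groups with equal n: n = 2·((z_{α} + z_β) / d)².
z_{α} + z_β = 1.645 + 1.282 = 2.927.
n = 2 × (2.927 / 0.76)² = 2 × 3.851² = 2 × 14.83 = 29.7.
Round up to the next whole participant.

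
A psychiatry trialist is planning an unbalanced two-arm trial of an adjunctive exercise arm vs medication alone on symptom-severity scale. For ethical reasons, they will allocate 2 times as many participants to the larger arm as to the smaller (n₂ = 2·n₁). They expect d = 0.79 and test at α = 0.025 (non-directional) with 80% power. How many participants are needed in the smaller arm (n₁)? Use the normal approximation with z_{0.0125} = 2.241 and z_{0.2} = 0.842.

With allocation ratio k = n₂/n₁ = 2, Var(x̄₁−x̄₂) = σ²(1/n₁ + 1/(k·n₁)) = σ²·(k+1)/(k·n₁).
So n₁ = (1 + 1/k)·((z_{α/2} + z_β)/d)² = 1.500 × (3.083/0.79)².
n₁ = 1.500 × 15.23 = 22.8.
Round up: n₁ = 23, giving n₂ = 2 × 23 = 46.

n₁ = 23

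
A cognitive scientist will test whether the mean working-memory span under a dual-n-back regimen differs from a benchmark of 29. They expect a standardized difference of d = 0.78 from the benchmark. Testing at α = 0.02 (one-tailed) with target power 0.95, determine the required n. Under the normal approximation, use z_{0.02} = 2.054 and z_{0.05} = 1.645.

For a one-sample test: n = ((z_{α} + z_β) / d)².
z_{α} + z_β = 2.054 + 1.645 = 3.699.
n = (3.699 / 0.78)² = 4.742² = 22.49.
Round up.

n = 23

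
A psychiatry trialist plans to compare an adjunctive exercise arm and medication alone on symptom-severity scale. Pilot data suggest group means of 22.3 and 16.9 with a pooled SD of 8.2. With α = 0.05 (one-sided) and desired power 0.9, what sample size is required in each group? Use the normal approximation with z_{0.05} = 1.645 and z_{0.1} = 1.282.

Cohen's d = |M₁ − M₂| / SD_pooled = |22.3 − 16.9| / 8.2 = 5.4 / 8.2 = 0.659.
For two independent groups with equal n: n = 2·((z_{α} + z_β) / d)².
z_{α} + z_β = 1.645 + 1.282 = 2.927.
n = 2 × (2.927 / 0.659)² = 2 × 4.442² = 2 × 19.73 = 39.5.
Round up to the next whole participant.

n = 40 per group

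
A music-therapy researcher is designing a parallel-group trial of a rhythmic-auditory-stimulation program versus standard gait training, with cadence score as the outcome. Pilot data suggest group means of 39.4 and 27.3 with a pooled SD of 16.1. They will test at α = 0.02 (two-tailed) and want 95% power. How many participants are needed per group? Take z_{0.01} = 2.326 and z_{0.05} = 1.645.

Cohen's d = |M₁ − M₂| / SD_pooled = |39.4 − 27.3| / 16.1 = 12.1 / 16.1 = 0.752.
For two independent groups with equal n: n = 2·((z_{α/2} + z_β) / d)².
z_{α/2} + z_β = 2.326 + 1.645 = 3.971.
n = 2 × (3.971 / 0.752)² = 2 × 5.281² = 2 × 27.88 = 55.8.
Round up to the next whole participant.

n = 56 per group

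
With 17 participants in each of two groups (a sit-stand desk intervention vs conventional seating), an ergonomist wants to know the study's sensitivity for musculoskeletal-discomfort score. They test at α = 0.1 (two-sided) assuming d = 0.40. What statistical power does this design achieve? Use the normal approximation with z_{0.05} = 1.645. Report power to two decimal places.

For two equal groups, power = Φ(d·√(n/2) − z_{α/2}).
d·√(n/2) = 0.40 × √(17/2) = 0.40 × 2.915 = 1.166.
z_β = 1.166 − 1.645 = -0.479.
Power = Φ(-0.479) = 0.316.

power ≈ 0.32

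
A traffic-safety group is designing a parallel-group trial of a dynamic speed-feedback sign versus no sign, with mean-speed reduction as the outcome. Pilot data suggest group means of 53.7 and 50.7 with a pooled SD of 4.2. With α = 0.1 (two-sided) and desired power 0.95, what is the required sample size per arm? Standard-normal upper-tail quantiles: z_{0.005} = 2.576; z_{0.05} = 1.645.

n = 43 per group

Cohen's d = |M₁ − M₂| / SD_pooled = |53.7 − 50.7| / 4.2 = 3.0 / 4.2 = 0.714.
For two independent groups with equal n: n = 2·((z_{α/2} + z_β) / d)².
z_{α/2} + z_β = 1.645 + 1.645 = 3.290.
n = 2 × (3.290 / 0.714)² = 2 × 4.608² = 2 × 21.23 = 42.5.
Round up to the next whole participant.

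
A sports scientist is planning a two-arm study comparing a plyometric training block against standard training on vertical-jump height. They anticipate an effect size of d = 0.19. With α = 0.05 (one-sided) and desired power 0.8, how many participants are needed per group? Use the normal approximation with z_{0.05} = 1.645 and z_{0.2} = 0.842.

n = 343 per group

For two independent groups with equal n: n = 2·((z_{α} + z_β) / d)².
z_{α} + z_β = 1.645 + 0.842 = 2.487.
n = 2 × (2.487 / 0.19)² = 2 × 13.089² = 2 × 171.33 = 342.7.
Round up to the next whole participant.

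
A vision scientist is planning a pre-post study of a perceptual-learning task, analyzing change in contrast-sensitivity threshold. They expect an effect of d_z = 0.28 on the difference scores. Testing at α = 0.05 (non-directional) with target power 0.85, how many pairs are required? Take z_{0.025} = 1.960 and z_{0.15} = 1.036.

For a paired (one-sample on differences) test: n = ((z_{α/2} + z_β) / d)².
z_{α/2} + z_β = 1.960 + 1.036 = 2.996.
n = (2.996 / 0.28)² = 10.700² = 114.49.
Round up.

n = 115 pairs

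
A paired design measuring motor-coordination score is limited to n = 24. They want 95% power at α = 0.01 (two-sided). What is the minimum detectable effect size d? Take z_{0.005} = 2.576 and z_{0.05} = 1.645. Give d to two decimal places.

For a single sample (or paired design) of n = 24: d_min = (z_{α/2} + z_β)/√n.
z-sum = 2.576 + 1.645 = 4.221.
d_min = 4.221 / √24 = 4.221 / 4.899 = 0.862.

d_min ≈ 0.86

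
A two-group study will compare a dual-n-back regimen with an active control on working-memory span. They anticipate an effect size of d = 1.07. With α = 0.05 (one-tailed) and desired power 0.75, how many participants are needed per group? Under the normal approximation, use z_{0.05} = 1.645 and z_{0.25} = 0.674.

For two independent groups with equal n: n = 2·((z_{α} + z_β) / d)².
z_{α} + z_β = 1.645 + 0.674 = 2.319.
n = 2 × (2.319 / 1.07)² = 2 × 2.167² = 2 × 4.70 = 9.4.
Round up to the next whole participant.

n = 10 per group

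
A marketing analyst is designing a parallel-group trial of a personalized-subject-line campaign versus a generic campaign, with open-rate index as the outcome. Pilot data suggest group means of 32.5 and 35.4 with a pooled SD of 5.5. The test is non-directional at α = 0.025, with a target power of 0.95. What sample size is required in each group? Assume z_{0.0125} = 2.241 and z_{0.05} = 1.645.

n = 109 per group

Cohen's d = |M₁ − M₂| / SD_pooled = |32.5 − 35.4| / 5.5 = 2.9 / 5.5 = 0.527.
For two independent groups with equal n: n = 2·((z_{α/2} + z_β) / d)².
z_{α/2} + z_β = 2.241 + 1.645 = 3.886.
n = 2 × (3.886 / 0.527)² = 2 × 7.374² = 2 × 54.37 = 108.7.
Round up to the next whole participant.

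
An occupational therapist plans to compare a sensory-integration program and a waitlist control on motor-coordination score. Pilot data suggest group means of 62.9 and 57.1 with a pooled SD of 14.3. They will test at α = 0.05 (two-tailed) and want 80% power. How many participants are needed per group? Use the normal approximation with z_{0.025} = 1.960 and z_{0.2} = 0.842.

n = 96 per group

Cohen's d = |M₁ − M₂| / SD_pooled = |62.9 − 57.1| / 14.3 = 5.8 / 14.3 = 0.406.
For two independent groups with equal n: n = 2·((z_{α/2} + z_β) / d)².
z_{α/2} + z_β = 1.960 + 0.842 = 2.802.
n = 2 × (2.802 / 0.406)² = 2 × 6.901² = 2 × 47.63 = 95.3.
Round up to the next whole participant.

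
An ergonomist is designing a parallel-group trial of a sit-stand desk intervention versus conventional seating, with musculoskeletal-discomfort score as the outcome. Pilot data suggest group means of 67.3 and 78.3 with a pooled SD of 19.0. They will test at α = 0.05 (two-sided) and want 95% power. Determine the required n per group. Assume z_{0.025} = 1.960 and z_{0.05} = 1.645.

n = 78 per group

Cohen's d = |M₁ − M₂| / SD_pooled = |67.3 − 78.3| / 19.0 = 11.0 / 19.0 = 0.579.
For two independent groups with equal n: n = 2·((z_{α/2} + z_β) / d)².
z_{α/2} + z_β = 1.960 + 1.645 = 3.605.
n = 2 × (3.605 / 0.579)² = 2 × 6.226² = 2 × 38.77 = 77.5.
Round up to the next whole participant.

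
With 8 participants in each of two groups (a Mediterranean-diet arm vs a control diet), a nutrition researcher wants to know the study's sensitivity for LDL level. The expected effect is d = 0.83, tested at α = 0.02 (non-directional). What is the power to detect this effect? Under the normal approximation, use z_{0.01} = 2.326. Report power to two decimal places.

For two equal groups, power = Φ(d·√(n/2) − z_{α/2}).
d·√(n/2) = 0.83 × √(8/2) = 0.83 × 2.000 = 1.660.
z_β = 1.660 − 2.326 = -0.666.
Power = Φ(-0.666) = 0.253.

power ≈ 0.25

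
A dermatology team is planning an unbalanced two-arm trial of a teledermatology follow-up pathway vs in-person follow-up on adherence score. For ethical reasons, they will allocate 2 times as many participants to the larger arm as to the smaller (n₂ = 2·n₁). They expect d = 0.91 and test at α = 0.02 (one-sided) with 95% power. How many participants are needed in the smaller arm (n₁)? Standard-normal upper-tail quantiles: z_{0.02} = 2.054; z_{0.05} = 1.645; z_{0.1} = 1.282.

n₁ = 25

With allocation ratio k = n₂/n₁ = 2, Var(x̄₁−x̄₂) = σ²(1/n₁ + 1/(k·n₁)) = σ²·(k+1)/(k·n₁).
So n₁ = (1 + 1/k)·((z_{α} + z_β)/d)² = 1.500 × (3.699/0.91)².
n₁ = 1.500 × 16.52 = 24.8.
Round up: n₁ = 25, giving n₂ = 2 × 25 = 50.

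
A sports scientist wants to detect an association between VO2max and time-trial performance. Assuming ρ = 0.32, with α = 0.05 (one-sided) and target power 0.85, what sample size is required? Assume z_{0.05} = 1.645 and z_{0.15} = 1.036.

Fisher's z: C = ½·ln((1+r)/(1−r)) = ½·ln(1.9412) = 0.3316.
n = ((z_{α} + z_β)/C)² + 3.
(1.645 + 1.036) / 0.3316 = 2.681 / 0.3316 = 8.085.
n = 8.085² + 3 = 65.37 + 3 = 68.4.
Round up.

n = 69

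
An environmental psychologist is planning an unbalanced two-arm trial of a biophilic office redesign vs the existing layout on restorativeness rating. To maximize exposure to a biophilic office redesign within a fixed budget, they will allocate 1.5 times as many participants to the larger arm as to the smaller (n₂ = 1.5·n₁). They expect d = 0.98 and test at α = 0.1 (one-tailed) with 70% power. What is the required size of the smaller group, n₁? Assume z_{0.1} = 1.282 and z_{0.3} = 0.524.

n₁ = 6

With allocation ratio k = n₂/n₁ = 1.5, Var(x̄₁−x̄₂) = σ²(1/n₁ + 1/(k·n₁)) = σ²·(k+1)/(k·n₁).
So n₁ = (1 + 1/k)·((z_{α} + z_β)/d)² = 1.667 × (1.806/0.98)².
n₁ = 1.667 × 3.40 = 5.7.
Round up: n₁ = 6, giving n₂ = 1.5 × 6 = 9.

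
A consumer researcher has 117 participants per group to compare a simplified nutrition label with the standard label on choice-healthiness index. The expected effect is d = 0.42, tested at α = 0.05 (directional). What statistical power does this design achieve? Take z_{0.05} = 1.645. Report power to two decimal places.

For two equal groups, power = Φ(d·√(n/2) − z_{α}).
d·√(n/2) = 0.42 × √(117/2) = 0.42 × 7.649 = 3.212.
z_β = 3.212 − 1.645 = 1.567.
Power = Φ(1.567) = 0.941.

power ≈ 0.94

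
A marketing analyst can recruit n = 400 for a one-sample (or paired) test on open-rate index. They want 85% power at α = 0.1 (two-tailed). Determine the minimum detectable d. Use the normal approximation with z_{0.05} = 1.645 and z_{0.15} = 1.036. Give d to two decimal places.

For a single sample (or paired design) of n = 400: d_min = (z_{α/2} + z_β)/√n.
z-sum = 1.645 + 1.036 = 2.681.
d_min = 2.681 / √400 = 2.681 / 20.000 = 0.134.

d_min ≈ 0.13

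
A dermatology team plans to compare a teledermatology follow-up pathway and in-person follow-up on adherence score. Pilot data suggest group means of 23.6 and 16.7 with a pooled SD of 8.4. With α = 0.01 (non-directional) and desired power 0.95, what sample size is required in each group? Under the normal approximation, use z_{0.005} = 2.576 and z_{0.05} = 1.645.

Cohen's d = |M₁ − M₂| / SD_pooled = |23.6 − 16.7| / 8.4 = 6.9 / 8.4 = 0.821.
For two independent groups with equal n: n = 2·((z_{α/2} + z_β) / d)².
z_{α/2} + z_β = 2.576 + 1.645 = 4.221.
n = 2 × (4.221 / 0.821)² = 2 × 5.141² = 2 × 26.43 = 52.9.
Round up to the next whole participant.

n = 53 per group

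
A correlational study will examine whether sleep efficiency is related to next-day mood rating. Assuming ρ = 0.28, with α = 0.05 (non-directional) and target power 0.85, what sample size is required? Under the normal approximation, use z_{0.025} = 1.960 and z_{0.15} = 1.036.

n = 112

Fisher's z: C = ½·ln((1+r)/(1−r)) = ½·ln(1.7778) = 0.2877.
n = ((z_{α/2} + z_β)/C)² + 3.
(1.960 + 1.036) / 0.2877 = 2.996 / 0.2877 = 10.414.
n = 10.414² + 3 = 108.44 + 3 = 111.4.
Round up.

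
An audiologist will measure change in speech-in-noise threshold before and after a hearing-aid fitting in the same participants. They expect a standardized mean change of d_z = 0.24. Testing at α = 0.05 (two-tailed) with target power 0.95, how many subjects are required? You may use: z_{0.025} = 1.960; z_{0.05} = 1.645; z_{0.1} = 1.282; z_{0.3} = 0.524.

For a paired (one-sample on differences) test: n = ((z_{α/2} + z_β) / d)².
z_{α/2} + z_β = 1.960 + 1.645 = 3.605.
n = (3.605 / 0.24)² = 15.021² = 225.63.
Round up.

n = 226 pairs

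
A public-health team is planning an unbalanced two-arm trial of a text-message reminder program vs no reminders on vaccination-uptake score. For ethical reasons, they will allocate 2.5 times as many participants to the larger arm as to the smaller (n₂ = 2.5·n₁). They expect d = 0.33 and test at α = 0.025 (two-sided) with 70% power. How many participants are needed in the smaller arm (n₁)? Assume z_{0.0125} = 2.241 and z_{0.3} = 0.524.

With allocation ratio k = n₂/n₁ = 2.5, Var(x̄₁−x̄₂) = σ²(1/n₁ + 1/(k·n₁)) = σ²·(k+1)/(k·n₁).
So n₁ = (1 + 1/k)·((z_{α/2} + z_β)/d)² = 1.400 × (2.765/0.33)².
n₁ = 1.400 × 70.20 = 98.3.
Round up: n₁ = 99, giving n₂ = ⌈2.5 × 99⌉ = ⌈247.5⌉ = 248.

n₁ = 99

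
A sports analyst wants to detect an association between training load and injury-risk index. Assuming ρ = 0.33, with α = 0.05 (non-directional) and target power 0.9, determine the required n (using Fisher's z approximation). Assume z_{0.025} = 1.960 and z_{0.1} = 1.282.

Fisher's z: C = ½·ln((1+r)/(1−r)) = ½·ln(1.9851) = 0.3428.
n = ((z_{α/2} + z_β)/C)² + 3.
(1.960 + 1.282) / 0.3428 = 3.242 / 0.3428 = 9.457.
n = 9.457² + 3 = 89.44 + 3 = 92.4.
Round up.

n = 93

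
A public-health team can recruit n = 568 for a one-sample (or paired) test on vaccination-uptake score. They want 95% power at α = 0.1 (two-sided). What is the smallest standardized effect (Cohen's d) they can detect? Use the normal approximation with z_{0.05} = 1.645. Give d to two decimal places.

For a single sample (or paired design) of n = 568: d_min = (z_{α/2} + z_β)/√n.
z-sum = 1.645 + 1.645 = 3.290.
d_min = 3.290 / √568 = 3.290 / 23.833 = 0.138.

d_min ≈ 0.14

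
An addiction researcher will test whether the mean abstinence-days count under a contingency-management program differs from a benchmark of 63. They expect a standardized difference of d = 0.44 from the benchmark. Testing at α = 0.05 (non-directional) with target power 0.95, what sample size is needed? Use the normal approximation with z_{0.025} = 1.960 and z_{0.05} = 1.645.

n = 68

For a one-sample test: n = ((z_{α/2} + z_β) / d)².
z_{α/2} + z_β = 1.960 + 1.645 = 3.605.
n = (3.605 / 0.44)² = 8.193² = 67.13.
Round up.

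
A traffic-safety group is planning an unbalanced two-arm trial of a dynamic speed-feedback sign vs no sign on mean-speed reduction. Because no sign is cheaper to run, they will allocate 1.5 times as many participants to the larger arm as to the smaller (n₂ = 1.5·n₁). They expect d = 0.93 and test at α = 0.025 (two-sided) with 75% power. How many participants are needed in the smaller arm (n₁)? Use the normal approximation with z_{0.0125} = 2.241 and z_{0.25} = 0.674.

n₁ = 17

With allocation ratio k = n₂/n₁ = 1.5, Var(x̄₁−x̄₂) = σ²(1/n₁ + 1/(k·n₁)) = σ²·(k+1)/(k·n₁).
So n₁ = (1 + 1/k)·((z_{α/2} + z_β)/d)² = 1.667 × (2.915/0.93)².
n₁ = 1.667 × 9.82 = 16.4.
Round up: n₁ = 17, giving n₂ = ⌈1.5 × 17⌉ = ⌈25.5⌉ = 26.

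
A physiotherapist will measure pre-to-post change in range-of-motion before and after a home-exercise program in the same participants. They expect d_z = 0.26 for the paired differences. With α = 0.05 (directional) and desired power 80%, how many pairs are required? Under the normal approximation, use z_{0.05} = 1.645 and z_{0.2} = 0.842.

n = 92 pairs

For a paired (one-sample on differences) test: n = ((z_{α} + z_β) / d)².
z_{α} + z_β = 1.645 + 0.842 = 2.487.
n = (2.487 / 0.26)² = 9.565² = 91.50.
Round up.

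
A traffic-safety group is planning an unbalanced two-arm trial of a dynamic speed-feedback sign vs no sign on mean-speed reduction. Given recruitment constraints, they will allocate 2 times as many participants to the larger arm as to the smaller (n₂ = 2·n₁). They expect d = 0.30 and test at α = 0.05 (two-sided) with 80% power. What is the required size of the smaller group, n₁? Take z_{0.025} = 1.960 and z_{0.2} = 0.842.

With allocation ratio k = n₂/n₁ = 2, Var(x̄₁−x̄₂) = σ²(1/n₁ + 1/(k·n₁)) = σ²·(k+1)/(k·n₁).
So n₁ = (1 + 1/k)·((z_{α/2} + z_β)/d)² = 1.500 × (2.802/0.30)².
n₁ = 1.500 × 87.24 = 130.9.
Round up: n₁ = 131, giving n₂ = 2 × 131 = 262.

n₁ = 131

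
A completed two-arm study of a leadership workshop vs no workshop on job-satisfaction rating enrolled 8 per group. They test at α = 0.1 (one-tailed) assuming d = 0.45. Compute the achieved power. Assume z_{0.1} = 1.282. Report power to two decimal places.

power ≈ 0.35

For two equal groups, power = Φ(d·√(n/2) − z_{α}).
d·√(n/2) = 0.45 × √(8/2) = 0.45 × 2.000 = 0.900.
z_β = 0.900 − 1.282 = -0.382.
Power = Φ(-0.382) = 0.351.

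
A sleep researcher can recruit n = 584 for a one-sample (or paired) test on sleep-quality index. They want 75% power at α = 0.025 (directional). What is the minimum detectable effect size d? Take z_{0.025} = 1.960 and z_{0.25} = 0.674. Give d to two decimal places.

For a single sample (or paired design) of n = 584: d_min = (z_{α} + z_β)/√n.
z-sum = 1.960 + 0.674 = 2.634.
d_min = 2.634 / √584 = 2.634 / 24.166 = 0.109.

d_min ≈ 0.11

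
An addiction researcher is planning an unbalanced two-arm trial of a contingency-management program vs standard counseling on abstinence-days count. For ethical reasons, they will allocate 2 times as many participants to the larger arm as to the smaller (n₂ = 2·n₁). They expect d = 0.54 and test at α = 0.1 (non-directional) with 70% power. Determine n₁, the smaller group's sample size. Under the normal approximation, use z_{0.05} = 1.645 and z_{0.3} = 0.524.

n₁ = 25

With allocation ratio k = n₂/n₁ = 2, Var(x̄₁−x̄₂) = σ²(1/n₁ + 1/(k·n₁)) = σ²·(k+1)/(k·n₁).
So n₁ = (1 + 1/k)·((z_{α/2} + z_β)/d)² = 1.500 × (2.169/0.54)².
n₁ = 1.500 × 16.13 = 24.2.
Round up: n₁ = 25, giving n₂ = 2 × 25 = 50.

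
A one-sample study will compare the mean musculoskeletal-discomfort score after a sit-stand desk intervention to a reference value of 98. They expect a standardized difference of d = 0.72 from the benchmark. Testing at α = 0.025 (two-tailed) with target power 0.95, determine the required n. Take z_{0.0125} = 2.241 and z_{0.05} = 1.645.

n = 30

For a one-sample test: n = ((z_{α/2} + z_β) / d)².
z_{α/2} + z_β = 2.241 + 1.645 = 3.886.
n = (3.886 / 0.72)² = 5.397² = 29.13.
Round up.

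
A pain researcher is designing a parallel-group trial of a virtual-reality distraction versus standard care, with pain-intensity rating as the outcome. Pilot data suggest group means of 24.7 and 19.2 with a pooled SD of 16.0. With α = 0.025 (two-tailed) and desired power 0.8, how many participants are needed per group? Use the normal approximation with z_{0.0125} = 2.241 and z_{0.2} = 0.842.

n = 161 per group

Cohen's d = |M₁ − M₂| / SD_pooled = |24.7 − 19.2| / 16.0 = 5.5 / 16.0 = 0.344.
For two independent groups with equal n: n = 2·((z_{α/2} + z_β) / d)².
z_{α/2} + z_β = 2.241 + 0.842 = 3.083.
n = 2 × (3.083 / 0.344)² = 2 × 8.962² = 2 × 80.32 = 160.6.
Round up to the next whole participant.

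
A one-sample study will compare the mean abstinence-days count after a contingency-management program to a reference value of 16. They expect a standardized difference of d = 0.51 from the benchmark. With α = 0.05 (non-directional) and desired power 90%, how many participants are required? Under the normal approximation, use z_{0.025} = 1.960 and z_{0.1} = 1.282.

For a one-sample test: n = ((z_{α/2} + z_β) / d)².
z_{α/2} + z_β = 1.960 + 1.282 = 3.242.
n = (3.242 / 0.51)² = 6.357² = 40.41.
Round up.

n = 41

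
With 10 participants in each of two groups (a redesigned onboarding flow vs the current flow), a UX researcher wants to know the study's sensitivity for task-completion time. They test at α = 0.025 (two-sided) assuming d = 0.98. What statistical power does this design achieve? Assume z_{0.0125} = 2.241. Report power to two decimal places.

For two equal groups, power = Φ(d·√(n/2) − z_{α/2}).
d·√(n/2) = 0.98 × √(10/2) = 0.98 × 2.236 = 2.191.
z_β = 2.191 − 2.241 = -0.050.
Power = Φ(-0.050) = 0.480.

power ≈ 0.48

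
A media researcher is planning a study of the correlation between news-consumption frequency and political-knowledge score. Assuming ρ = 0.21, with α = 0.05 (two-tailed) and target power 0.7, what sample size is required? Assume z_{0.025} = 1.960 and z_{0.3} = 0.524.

Fisher's z: C = ½·ln((1+r)/(1−r)) = ½·ln(1.5316) = 0.2132.
n = ((z_{α/2} + z_β)/C)² + 3.
(1.960 + 0.524) / 0.2132 = 2.484 / 0.2132 = 11.651.
n = 11.651² + 3 = 135.75 + 3 = 138.7.
Round up.

n = 139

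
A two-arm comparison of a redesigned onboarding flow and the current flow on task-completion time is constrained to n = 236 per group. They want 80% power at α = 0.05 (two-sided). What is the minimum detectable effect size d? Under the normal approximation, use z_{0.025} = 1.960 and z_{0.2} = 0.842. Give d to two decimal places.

For two independent groups of n = 236 each: d_min = (z_{α/2} + z_β)·√(2/n).
z-sum = 1.960 + 0.842 = 2.802.
d_min = 2.802 × √(2/236) = 2.802 × 0.0921 = 0.258.

d_min ≈ 0.26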